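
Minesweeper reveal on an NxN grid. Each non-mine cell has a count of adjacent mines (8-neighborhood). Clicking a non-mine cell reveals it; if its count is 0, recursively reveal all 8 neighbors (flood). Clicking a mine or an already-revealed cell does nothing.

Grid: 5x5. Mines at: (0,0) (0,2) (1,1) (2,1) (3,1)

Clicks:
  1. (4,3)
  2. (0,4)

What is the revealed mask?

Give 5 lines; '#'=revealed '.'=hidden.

Answer: ...##
..###
..###
..###
..###

Derivation:
Click 1 (4,3) count=0: revealed 14 new [(0,3) (0,4) (1,2) (1,3) (1,4) (2,2) (2,3) (2,4) (3,2) (3,3) (3,4) (4,2) (4,3) (4,4)] -> total=14
Click 2 (0,4) count=0: revealed 0 new [(none)] -> total=14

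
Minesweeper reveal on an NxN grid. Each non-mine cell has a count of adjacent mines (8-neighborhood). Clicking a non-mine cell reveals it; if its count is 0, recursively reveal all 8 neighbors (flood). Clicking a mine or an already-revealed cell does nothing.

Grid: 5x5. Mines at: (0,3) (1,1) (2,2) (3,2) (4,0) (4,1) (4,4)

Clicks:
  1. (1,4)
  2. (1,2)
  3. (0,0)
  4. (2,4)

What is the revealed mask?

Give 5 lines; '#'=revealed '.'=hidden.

Answer: #....
..###
...##
...##
.....

Derivation:
Click 1 (1,4) count=1: revealed 1 new [(1,4)] -> total=1
Click 2 (1,2) count=3: revealed 1 new [(1,2)] -> total=2
Click 3 (0,0) count=1: revealed 1 new [(0,0)] -> total=3
Click 4 (2,4) count=0: revealed 5 new [(1,3) (2,3) (2,4) (3,3) (3,4)] -> total=8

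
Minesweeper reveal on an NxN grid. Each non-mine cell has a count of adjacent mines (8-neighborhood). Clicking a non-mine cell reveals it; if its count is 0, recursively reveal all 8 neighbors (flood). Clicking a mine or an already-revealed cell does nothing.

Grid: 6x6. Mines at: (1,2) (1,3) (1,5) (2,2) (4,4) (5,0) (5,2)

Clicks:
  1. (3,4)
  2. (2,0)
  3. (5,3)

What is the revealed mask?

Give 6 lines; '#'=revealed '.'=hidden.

Click 1 (3,4) count=1: revealed 1 new [(3,4)] -> total=1
Click 2 (2,0) count=0: revealed 10 new [(0,0) (0,1) (1,0) (1,1) (2,0) (2,1) (3,0) (3,1) (4,0) (4,1)] -> total=11
Click 3 (5,3) count=2: revealed 1 new [(5,3)] -> total=12

Answer: ##....
##....
##....
##..#.
##....
...#..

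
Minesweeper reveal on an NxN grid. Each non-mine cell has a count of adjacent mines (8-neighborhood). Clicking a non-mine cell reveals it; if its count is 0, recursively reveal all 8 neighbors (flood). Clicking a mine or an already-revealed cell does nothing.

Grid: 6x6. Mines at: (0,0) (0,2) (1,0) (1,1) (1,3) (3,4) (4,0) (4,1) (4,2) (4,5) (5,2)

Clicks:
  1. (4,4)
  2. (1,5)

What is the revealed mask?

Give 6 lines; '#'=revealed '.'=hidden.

Answer: ....##
....##
....##
......
....#.
......

Derivation:
Click 1 (4,4) count=2: revealed 1 new [(4,4)] -> total=1
Click 2 (1,5) count=0: revealed 6 new [(0,4) (0,5) (1,4) (1,5) (2,4) (2,5)] -> total=7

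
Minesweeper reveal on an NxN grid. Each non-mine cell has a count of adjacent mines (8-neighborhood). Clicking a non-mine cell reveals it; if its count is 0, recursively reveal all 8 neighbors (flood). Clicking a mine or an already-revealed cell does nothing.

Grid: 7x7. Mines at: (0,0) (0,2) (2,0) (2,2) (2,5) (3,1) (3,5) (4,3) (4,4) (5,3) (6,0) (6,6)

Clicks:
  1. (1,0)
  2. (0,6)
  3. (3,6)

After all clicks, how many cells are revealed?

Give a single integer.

Click 1 (1,0) count=2: revealed 1 new [(1,0)] -> total=1
Click 2 (0,6) count=0: revealed 8 new [(0,3) (0,4) (0,5) (0,6) (1,3) (1,4) (1,5) (1,6)] -> total=9
Click 3 (3,6) count=2: revealed 1 new [(3,6)] -> total=10

Answer: 10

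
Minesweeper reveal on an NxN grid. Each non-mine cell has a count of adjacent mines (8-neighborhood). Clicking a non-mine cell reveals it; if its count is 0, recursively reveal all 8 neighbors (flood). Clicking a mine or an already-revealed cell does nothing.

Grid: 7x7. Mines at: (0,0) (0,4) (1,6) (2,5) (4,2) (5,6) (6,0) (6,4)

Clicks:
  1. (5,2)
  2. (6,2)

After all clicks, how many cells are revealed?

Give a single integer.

Answer: 6

Derivation:
Click 1 (5,2) count=1: revealed 1 new [(5,2)] -> total=1
Click 2 (6,2) count=0: revealed 5 new [(5,1) (5,3) (6,1) (6,2) (6,3)] -> total=6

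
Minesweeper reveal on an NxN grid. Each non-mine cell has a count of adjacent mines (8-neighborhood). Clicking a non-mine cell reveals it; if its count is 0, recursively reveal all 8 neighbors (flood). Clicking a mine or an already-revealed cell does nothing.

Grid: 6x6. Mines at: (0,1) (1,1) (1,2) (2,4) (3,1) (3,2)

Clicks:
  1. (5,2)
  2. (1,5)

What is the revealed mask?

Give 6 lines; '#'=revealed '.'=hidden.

Click 1 (5,2) count=0: revealed 15 new [(3,3) (3,4) (3,5) (4,0) (4,1) (4,2) (4,3) (4,4) (4,5) (5,0) (5,1) (5,2) (5,3) (5,4) (5,5)] -> total=15
Click 2 (1,5) count=1: revealed 1 new [(1,5)] -> total=16

Answer: ......
.....#
......
...###
######
######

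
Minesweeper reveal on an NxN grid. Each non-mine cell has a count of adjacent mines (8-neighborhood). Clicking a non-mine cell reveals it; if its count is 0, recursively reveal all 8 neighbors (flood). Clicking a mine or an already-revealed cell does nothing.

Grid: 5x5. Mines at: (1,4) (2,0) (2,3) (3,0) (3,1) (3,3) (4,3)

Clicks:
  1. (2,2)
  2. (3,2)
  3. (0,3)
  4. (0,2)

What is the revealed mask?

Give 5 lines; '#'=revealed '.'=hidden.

Click 1 (2,2) count=3: revealed 1 new [(2,2)] -> total=1
Click 2 (3,2) count=4: revealed 1 new [(3,2)] -> total=2
Click 3 (0,3) count=1: revealed 1 new [(0,3)] -> total=3
Click 4 (0,2) count=0: revealed 7 new [(0,0) (0,1) (0,2) (1,0) (1,1) (1,2) (1,3)] -> total=10

Answer: ####.
####.
..#..
..#..
.....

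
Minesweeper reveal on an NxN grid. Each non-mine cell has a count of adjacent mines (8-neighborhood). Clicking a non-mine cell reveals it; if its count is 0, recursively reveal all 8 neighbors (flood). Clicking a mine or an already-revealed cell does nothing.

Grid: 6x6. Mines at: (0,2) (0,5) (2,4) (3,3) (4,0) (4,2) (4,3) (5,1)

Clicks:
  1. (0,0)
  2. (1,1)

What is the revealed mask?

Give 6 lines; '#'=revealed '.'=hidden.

Answer: ##....
###...
###...
###...
......
......

Derivation:
Click 1 (0,0) count=0: revealed 11 new [(0,0) (0,1) (1,0) (1,1) (1,2) (2,0) (2,1) (2,2) (3,0) (3,1) (3,2)] -> total=11
Click 2 (1,1) count=1: revealed 0 new [(none)] -> total=11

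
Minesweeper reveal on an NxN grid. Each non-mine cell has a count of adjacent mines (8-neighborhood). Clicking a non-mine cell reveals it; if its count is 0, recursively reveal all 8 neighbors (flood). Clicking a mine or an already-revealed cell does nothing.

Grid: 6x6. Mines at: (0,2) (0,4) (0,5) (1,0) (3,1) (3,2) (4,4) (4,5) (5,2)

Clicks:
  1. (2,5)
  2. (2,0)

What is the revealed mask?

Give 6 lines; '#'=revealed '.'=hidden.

Answer: ......
...###
#..###
...###
......
......

Derivation:
Click 1 (2,5) count=0: revealed 9 new [(1,3) (1,4) (1,5) (2,3) (2,4) (2,5) (3,3) (3,4) (3,5)] -> total=9
Click 2 (2,0) count=2: revealed 1 new [(2,0)] -> total=10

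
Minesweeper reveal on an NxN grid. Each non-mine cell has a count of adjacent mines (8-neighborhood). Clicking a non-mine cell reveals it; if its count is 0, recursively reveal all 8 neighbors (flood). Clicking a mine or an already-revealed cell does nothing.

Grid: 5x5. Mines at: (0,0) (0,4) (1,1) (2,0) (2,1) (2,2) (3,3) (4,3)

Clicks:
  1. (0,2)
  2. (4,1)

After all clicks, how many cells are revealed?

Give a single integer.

Click 1 (0,2) count=1: revealed 1 new [(0,2)] -> total=1
Click 2 (4,1) count=0: revealed 6 new [(3,0) (3,1) (3,2) (4,0) (4,1) (4,2)] -> total=7

Answer: 7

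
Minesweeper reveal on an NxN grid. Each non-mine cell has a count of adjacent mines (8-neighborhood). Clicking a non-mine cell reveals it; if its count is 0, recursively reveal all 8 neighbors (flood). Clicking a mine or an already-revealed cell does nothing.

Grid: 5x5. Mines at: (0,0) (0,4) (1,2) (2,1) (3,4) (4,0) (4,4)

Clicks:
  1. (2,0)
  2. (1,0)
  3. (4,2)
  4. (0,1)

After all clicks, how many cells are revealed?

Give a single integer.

Click 1 (2,0) count=1: revealed 1 new [(2,0)] -> total=1
Click 2 (1,0) count=2: revealed 1 new [(1,0)] -> total=2
Click 3 (4,2) count=0: revealed 6 new [(3,1) (3,2) (3,3) (4,1) (4,2) (4,3)] -> total=8
Click 4 (0,1) count=2: revealed 1 new [(0,1)] -> total=9

Answer: 9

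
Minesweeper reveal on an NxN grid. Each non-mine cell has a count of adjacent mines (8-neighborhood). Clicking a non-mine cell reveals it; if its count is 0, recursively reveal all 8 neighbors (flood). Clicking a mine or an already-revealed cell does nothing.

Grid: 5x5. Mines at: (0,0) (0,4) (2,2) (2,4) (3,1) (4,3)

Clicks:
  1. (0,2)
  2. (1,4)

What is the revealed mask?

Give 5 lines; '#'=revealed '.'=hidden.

Click 1 (0,2) count=0: revealed 6 new [(0,1) (0,2) (0,3) (1,1) (1,2) (1,3)] -> total=6
Click 2 (1,4) count=2: revealed 1 new [(1,4)] -> total=7

Answer: .###.
.####
.....
.....
.....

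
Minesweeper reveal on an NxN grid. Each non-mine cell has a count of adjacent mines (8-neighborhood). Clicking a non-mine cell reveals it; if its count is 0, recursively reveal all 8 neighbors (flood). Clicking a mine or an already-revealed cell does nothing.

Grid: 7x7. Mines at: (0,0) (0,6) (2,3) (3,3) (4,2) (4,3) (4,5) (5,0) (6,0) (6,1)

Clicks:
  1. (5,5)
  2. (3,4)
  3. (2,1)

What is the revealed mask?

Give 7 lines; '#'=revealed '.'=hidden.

Click 1 (5,5) count=1: revealed 1 new [(5,5)] -> total=1
Click 2 (3,4) count=4: revealed 1 new [(3,4)] -> total=2
Click 3 (2,1) count=0: revealed 11 new [(1,0) (1,1) (1,2) (2,0) (2,1) (2,2) (3,0) (3,1) (3,2) (4,0) (4,1)] -> total=13

Answer: .......
###....
###....
###.#..
##.....
.....#.
.......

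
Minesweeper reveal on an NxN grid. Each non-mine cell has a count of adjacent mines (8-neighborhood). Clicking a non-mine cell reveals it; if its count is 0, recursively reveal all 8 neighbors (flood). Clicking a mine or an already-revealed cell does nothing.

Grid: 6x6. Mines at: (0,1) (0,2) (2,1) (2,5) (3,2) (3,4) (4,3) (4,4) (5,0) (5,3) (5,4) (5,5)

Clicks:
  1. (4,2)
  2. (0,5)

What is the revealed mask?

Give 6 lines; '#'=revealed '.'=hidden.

Click 1 (4,2) count=3: revealed 1 new [(4,2)] -> total=1
Click 2 (0,5) count=0: revealed 6 new [(0,3) (0,4) (0,5) (1,3) (1,4) (1,5)] -> total=7

Answer: ...###
...###
......
......
..#...
......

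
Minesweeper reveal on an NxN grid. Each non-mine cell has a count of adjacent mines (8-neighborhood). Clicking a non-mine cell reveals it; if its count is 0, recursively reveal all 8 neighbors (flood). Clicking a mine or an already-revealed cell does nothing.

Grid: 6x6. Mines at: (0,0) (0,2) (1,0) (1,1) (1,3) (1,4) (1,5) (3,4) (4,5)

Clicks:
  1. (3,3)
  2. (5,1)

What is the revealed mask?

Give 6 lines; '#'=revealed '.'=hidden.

Answer: ......
......
####..
####..
#####.
#####.

Derivation:
Click 1 (3,3) count=1: revealed 1 new [(3,3)] -> total=1
Click 2 (5,1) count=0: revealed 17 new [(2,0) (2,1) (2,2) (2,3) (3,0) (3,1) (3,2) (4,0) (4,1) (4,2) (4,3) (4,4) (5,0) (5,1) (5,2) (5,3) (5,4)] -> total=18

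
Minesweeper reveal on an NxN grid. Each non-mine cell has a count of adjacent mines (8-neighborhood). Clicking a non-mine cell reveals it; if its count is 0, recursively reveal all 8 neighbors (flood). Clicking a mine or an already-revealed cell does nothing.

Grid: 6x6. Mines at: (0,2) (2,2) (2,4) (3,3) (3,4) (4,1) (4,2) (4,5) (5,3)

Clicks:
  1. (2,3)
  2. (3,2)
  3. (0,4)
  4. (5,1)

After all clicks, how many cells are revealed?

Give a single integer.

Click 1 (2,3) count=4: revealed 1 new [(2,3)] -> total=1
Click 2 (3,2) count=4: revealed 1 new [(3,2)] -> total=2
Click 3 (0,4) count=0: revealed 6 new [(0,3) (0,4) (0,5) (1,3) (1,4) (1,5)] -> total=8
Click 4 (5,1) count=2: revealed 1 new [(5,1)] -> total=9

Answer: 9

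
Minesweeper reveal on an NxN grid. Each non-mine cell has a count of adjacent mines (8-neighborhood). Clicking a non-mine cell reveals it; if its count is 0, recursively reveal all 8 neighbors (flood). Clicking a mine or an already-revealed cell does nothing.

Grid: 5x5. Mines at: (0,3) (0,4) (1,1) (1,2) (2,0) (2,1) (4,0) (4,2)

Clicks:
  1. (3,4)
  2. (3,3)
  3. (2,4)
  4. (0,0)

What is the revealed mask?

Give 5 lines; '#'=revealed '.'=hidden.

Answer: #....
...##
...##
...##
...##

Derivation:
Click 1 (3,4) count=0: revealed 8 new [(1,3) (1,4) (2,3) (2,4) (3,3) (3,4) (4,3) (4,4)] -> total=8
Click 2 (3,3) count=1: revealed 0 new [(none)] -> total=8
Click 3 (2,4) count=0: revealed 0 new [(none)] -> total=8
Click 4 (0,0) count=1: revealed 1 new [(0,0)] -> total=9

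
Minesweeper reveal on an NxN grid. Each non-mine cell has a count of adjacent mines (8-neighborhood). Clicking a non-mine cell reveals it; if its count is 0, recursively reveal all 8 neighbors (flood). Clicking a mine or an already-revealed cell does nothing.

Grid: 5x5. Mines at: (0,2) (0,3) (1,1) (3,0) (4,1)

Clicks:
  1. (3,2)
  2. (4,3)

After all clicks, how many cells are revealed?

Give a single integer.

Click 1 (3,2) count=1: revealed 1 new [(3,2)] -> total=1
Click 2 (4,3) count=0: revealed 11 new [(1,2) (1,3) (1,4) (2,2) (2,3) (2,4) (3,3) (3,4) (4,2) (4,3) (4,4)] -> total=12

Answer: 12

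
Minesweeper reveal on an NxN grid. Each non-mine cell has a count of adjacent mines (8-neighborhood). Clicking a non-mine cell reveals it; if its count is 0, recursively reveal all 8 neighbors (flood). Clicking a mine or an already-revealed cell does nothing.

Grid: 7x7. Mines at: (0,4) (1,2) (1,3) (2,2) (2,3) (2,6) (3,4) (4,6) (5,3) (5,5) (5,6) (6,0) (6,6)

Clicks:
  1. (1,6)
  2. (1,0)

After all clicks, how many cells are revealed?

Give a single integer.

Click 1 (1,6) count=1: revealed 1 new [(1,6)] -> total=1
Click 2 (1,0) count=0: revealed 15 new [(0,0) (0,1) (1,0) (1,1) (2,0) (2,1) (3,0) (3,1) (3,2) (4,0) (4,1) (4,2) (5,0) (5,1) (5,2)] -> total=16

Answer: 16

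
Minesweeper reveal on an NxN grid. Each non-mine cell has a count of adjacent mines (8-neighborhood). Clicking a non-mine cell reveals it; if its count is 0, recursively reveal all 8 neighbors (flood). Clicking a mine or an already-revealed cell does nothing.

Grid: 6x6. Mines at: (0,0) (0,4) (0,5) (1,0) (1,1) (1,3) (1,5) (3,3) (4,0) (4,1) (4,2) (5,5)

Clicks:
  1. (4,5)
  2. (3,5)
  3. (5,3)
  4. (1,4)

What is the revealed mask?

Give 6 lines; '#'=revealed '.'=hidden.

Click 1 (4,5) count=1: revealed 1 new [(4,5)] -> total=1
Click 2 (3,5) count=0: revealed 5 new [(2,4) (2,5) (3,4) (3,5) (4,4)] -> total=6
Click 3 (5,3) count=1: revealed 1 new [(5,3)] -> total=7
Click 4 (1,4) count=4: revealed 1 new [(1,4)] -> total=8

Answer: ......
....#.
....##
....##
....##
...#..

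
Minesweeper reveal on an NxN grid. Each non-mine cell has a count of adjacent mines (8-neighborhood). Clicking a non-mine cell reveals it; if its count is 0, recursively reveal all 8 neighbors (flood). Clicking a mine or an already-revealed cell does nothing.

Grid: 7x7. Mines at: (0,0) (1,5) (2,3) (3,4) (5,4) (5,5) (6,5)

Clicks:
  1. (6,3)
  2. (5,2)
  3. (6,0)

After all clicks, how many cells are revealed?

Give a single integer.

Answer: 22

Derivation:
Click 1 (6,3) count=1: revealed 1 new [(6,3)] -> total=1
Click 2 (5,2) count=0: revealed 21 new [(1,0) (1,1) (1,2) (2,0) (2,1) (2,2) (3,0) (3,1) (3,2) (3,3) (4,0) (4,1) (4,2) (4,3) (5,0) (5,1) (5,2) (5,3) (6,0) (6,1) (6,2)] -> total=22
Click 3 (6,0) count=0: revealed 0 new [(none)] -> total=22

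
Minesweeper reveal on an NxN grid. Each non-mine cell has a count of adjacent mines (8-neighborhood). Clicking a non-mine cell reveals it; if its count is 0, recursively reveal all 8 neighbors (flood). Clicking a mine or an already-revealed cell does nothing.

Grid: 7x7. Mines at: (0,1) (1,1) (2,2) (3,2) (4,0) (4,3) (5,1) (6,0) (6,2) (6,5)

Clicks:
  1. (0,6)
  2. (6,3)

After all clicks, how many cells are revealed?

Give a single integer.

Answer: 25

Derivation:
Click 1 (0,6) count=0: revealed 24 new [(0,2) (0,3) (0,4) (0,5) (0,6) (1,2) (1,3) (1,4) (1,5) (1,6) (2,3) (2,4) (2,5) (2,6) (3,3) (3,4) (3,5) (3,6) (4,4) (4,5) (4,6) (5,4) (5,5) (5,6)] -> total=24
Click 2 (6,3) count=1: revealed 1 new [(6,3)] -> total=25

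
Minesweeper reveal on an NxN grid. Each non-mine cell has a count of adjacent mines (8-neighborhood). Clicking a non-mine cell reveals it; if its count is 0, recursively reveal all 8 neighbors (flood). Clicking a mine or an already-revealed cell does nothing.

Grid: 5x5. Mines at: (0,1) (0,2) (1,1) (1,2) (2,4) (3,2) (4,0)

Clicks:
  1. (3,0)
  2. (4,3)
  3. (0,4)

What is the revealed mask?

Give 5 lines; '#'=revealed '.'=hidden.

Click 1 (3,0) count=1: revealed 1 new [(3,0)] -> total=1
Click 2 (4,3) count=1: revealed 1 new [(4,3)] -> total=2
Click 3 (0,4) count=0: revealed 4 new [(0,3) (0,4) (1,3) (1,4)] -> total=6

Answer: ...##
...##
.....
#....
...#.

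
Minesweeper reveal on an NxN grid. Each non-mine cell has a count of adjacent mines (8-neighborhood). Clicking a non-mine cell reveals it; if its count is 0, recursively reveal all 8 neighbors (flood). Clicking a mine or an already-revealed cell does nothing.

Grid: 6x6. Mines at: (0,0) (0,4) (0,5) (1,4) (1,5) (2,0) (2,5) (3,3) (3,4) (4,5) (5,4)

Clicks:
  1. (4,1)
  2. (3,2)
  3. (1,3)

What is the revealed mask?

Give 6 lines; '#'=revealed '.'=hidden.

Answer: ......
...#..
......
###...
####..
####..

Derivation:
Click 1 (4,1) count=0: revealed 11 new [(3,0) (3,1) (3,2) (4,0) (4,1) (4,2) (4,3) (5,0) (5,1) (5,2) (5,3)] -> total=11
Click 2 (3,2) count=1: revealed 0 new [(none)] -> total=11
Click 3 (1,3) count=2: revealed 1 new [(1,3)] -> total=12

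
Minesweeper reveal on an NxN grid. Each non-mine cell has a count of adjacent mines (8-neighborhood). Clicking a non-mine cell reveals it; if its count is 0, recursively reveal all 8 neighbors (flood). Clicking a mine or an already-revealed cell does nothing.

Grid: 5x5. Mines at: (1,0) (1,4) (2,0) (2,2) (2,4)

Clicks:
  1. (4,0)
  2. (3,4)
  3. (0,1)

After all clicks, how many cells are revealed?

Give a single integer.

Click 1 (4,0) count=0: revealed 10 new [(3,0) (3,1) (3,2) (3,3) (3,4) (4,0) (4,1) (4,2) (4,3) (4,4)] -> total=10
Click 2 (3,4) count=1: revealed 0 new [(none)] -> total=10
Click 3 (0,1) count=1: revealed 1 new [(0,1)] -> total=11

Answer: 11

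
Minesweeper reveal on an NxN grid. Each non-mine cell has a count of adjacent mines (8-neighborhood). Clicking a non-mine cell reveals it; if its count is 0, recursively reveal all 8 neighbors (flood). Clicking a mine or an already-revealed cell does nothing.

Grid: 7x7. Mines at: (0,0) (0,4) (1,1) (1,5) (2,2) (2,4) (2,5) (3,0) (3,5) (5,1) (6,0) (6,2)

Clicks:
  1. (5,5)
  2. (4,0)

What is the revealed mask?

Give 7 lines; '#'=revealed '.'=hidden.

Click 1 (5,5) count=0: revealed 17 new [(3,2) (3,3) (3,4) (4,2) (4,3) (4,4) (4,5) (4,6) (5,2) (5,3) (5,4) (5,5) (5,6) (6,3) (6,4) (6,5) (6,6)] -> total=17
Click 2 (4,0) count=2: revealed 1 new [(4,0)] -> total=18

Answer: .......
.......
.......
..###..
#.#####
..#####
...####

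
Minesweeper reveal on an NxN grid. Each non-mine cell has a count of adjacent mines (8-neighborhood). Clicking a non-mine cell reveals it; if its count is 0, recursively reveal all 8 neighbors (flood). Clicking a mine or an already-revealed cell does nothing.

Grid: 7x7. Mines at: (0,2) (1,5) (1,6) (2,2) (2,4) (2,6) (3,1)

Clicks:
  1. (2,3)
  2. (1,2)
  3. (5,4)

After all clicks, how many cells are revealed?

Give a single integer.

Answer: 28

Derivation:
Click 1 (2,3) count=2: revealed 1 new [(2,3)] -> total=1
Click 2 (1,2) count=2: revealed 1 new [(1,2)] -> total=2
Click 3 (5,4) count=0: revealed 26 new [(3,2) (3,3) (3,4) (3,5) (3,6) (4,0) (4,1) (4,2) (4,3) (4,4) (4,5) (4,6) (5,0) (5,1) (5,2) (5,3) (5,4) (5,5) (5,6) (6,0) (6,1) (6,2) (6,3) (6,4) (6,5) (6,6)] -> total=28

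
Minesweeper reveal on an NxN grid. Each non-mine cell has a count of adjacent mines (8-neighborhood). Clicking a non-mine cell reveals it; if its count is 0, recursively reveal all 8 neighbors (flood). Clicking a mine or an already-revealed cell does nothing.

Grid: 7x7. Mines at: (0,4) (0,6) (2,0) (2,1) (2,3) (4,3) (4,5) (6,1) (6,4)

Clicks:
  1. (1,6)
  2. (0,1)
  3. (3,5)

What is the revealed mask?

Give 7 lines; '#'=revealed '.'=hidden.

Answer: ####...
####..#
.......
.....#.
.......
.......
.......

Derivation:
Click 1 (1,6) count=1: revealed 1 new [(1,6)] -> total=1
Click 2 (0,1) count=0: revealed 8 new [(0,0) (0,1) (0,2) (0,3) (1,0) (1,1) (1,2) (1,3)] -> total=9
Click 3 (3,5) count=1: revealed 1 new [(3,5)] -> total=10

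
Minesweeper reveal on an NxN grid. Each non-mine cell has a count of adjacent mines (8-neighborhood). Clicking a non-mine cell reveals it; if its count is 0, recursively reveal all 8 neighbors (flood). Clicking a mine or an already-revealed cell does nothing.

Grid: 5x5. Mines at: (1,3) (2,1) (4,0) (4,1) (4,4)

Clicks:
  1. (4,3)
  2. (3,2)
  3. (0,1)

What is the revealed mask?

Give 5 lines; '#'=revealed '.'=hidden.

Click 1 (4,3) count=1: revealed 1 new [(4,3)] -> total=1
Click 2 (3,2) count=2: revealed 1 new [(3,2)] -> total=2
Click 3 (0,1) count=0: revealed 6 new [(0,0) (0,1) (0,2) (1,0) (1,1) (1,2)] -> total=8

Answer: ###..
###..
.....
..#..
...#.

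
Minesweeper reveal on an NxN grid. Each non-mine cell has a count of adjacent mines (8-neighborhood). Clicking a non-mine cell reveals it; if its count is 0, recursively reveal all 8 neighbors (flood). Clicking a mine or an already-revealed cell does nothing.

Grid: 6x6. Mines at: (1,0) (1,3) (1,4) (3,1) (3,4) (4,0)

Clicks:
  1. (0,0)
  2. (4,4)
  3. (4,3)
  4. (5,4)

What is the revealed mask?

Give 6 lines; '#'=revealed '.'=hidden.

Answer: #.....
......
......
......
.#####
.#####

Derivation:
Click 1 (0,0) count=1: revealed 1 new [(0,0)] -> total=1
Click 2 (4,4) count=1: revealed 1 new [(4,4)] -> total=2
Click 3 (4,3) count=1: revealed 1 new [(4,3)] -> total=3
Click 4 (5,4) count=0: revealed 8 new [(4,1) (4,2) (4,5) (5,1) (5,2) (5,3) (5,4) (5,5)] -> total=11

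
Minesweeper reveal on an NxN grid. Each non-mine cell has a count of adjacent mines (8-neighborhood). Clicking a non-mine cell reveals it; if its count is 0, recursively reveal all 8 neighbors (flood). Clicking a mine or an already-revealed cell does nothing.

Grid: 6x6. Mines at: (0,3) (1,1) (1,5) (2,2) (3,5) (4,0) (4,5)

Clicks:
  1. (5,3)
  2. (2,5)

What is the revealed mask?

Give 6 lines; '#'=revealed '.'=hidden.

Answer: ......
......
.....#
.####.
.####.
.####.

Derivation:
Click 1 (5,3) count=0: revealed 12 new [(3,1) (3,2) (3,3) (3,4) (4,1) (4,2) (4,3) (4,4) (5,1) (5,2) (5,3) (5,4)] -> total=12
Click 2 (2,5) count=2: revealed 1 new [(2,5)] -> total=13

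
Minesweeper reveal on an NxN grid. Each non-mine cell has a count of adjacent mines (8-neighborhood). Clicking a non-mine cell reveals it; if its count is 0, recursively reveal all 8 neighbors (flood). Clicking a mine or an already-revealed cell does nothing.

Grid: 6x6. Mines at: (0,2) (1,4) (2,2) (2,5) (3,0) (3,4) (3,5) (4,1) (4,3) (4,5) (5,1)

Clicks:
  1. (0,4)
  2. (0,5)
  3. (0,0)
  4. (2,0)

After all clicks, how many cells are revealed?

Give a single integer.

Click 1 (0,4) count=1: revealed 1 new [(0,4)] -> total=1
Click 2 (0,5) count=1: revealed 1 new [(0,5)] -> total=2
Click 3 (0,0) count=0: revealed 6 new [(0,0) (0,1) (1,0) (1,1) (2,0) (2,1)] -> total=8
Click 4 (2,0) count=1: revealed 0 new [(none)] -> total=8

Answer: 8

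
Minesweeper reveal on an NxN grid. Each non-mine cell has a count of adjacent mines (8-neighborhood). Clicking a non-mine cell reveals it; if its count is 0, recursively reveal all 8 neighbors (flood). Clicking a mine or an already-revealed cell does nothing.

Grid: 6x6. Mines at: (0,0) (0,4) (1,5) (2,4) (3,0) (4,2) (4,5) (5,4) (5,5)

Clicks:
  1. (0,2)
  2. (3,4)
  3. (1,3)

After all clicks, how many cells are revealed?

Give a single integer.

Answer: 13

Derivation:
Click 1 (0,2) count=0: revealed 12 new [(0,1) (0,2) (0,3) (1,1) (1,2) (1,3) (2,1) (2,2) (2,3) (3,1) (3,2) (3,3)] -> total=12
Click 2 (3,4) count=2: revealed 1 new [(3,4)] -> total=13
Click 3 (1,3) count=2: revealed 0 new [(none)] -> total=13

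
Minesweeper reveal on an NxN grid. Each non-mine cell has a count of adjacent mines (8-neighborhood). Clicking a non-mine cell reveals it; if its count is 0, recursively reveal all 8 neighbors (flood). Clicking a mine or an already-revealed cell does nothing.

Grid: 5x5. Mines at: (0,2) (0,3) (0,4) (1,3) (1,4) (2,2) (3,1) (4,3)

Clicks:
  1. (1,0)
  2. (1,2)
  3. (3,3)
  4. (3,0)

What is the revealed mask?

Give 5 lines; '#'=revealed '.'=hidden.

Answer: ##...
###..
##...
#..#.
.....

Derivation:
Click 1 (1,0) count=0: revealed 6 new [(0,0) (0,1) (1,0) (1,1) (2,0) (2,1)] -> total=6
Click 2 (1,2) count=4: revealed 1 new [(1,2)] -> total=7
Click 3 (3,3) count=2: revealed 1 new [(3,3)] -> total=8
Click 4 (3,0) count=1: revealed 1 new [(3,0)] -> total=9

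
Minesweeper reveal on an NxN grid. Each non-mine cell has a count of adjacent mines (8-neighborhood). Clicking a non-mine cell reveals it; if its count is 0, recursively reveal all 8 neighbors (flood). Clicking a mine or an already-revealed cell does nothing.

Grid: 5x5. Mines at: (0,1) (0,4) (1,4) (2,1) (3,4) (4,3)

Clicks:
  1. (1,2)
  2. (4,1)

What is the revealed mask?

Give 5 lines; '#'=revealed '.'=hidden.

Click 1 (1,2) count=2: revealed 1 new [(1,2)] -> total=1
Click 2 (4,1) count=0: revealed 6 new [(3,0) (3,1) (3,2) (4,0) (4,1) (4,2)] -> total=7

Answer: .....
..#..
.....
###..
###..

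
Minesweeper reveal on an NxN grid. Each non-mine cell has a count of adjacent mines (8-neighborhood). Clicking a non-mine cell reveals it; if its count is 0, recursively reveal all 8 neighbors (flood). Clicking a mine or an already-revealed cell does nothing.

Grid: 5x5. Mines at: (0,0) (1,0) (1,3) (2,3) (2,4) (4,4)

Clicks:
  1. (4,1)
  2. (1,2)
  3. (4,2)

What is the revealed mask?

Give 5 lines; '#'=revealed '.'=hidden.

Click 1 (4,1) count=0: revealed 11 new [(2,0) (2,1) (2,2) (3,0) (3,1) (3,2) (3,3) (4,0) (4,1) (4,2) (4,3)] -> total=11
Click 2 (1,2) count=2: revealed 1 new [(1,2)] -> total=12
Click 3 (4,2) count=0: revealed 0 new [(none)] -> total=12

Answer: .....
..#..
###..
####.
####.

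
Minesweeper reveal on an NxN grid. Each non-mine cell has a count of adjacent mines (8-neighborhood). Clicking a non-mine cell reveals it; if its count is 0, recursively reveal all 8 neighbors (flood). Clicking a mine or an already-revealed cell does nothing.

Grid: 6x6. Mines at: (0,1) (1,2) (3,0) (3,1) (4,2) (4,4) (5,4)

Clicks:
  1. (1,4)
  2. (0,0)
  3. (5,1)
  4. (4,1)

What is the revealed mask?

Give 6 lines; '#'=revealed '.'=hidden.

Answer: #..###
...###
...###
...###
.#....
.#....

Derivation:
Click 1 (1,4) count=0: revealed 12 new [(0,3) (0,4) (0,5) (1,3) (1,4) (1,5) (2,3) (2,4) (2,5) (3,3) (3,4) (3,5)] -> total=12
Click 2 (0,0) count=1: revealed 1 new [(0,0)] -> total=13
Click 3 (5,1) count=1: revealed 1 new [(5,1)] -> total=14
Click 4 (4,1) count=3: revealed 1 new [(4,1)] -> total=15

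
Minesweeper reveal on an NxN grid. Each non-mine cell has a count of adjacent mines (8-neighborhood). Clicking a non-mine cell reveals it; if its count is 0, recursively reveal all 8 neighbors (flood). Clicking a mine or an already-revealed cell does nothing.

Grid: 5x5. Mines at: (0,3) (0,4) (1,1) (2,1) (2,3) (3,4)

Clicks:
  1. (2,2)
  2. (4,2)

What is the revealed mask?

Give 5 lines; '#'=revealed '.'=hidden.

Click 1 (2,2) count=3: revealed 1 new [(2,2)] -> total=1
Click 2 (4,2) count=0: revealed 8 new [(3,0) (3,1) (3,2) (3,3) (4,0) (4,1) (4,2) (4,3)] -> total=9

Answer: .....
.....
..#..
####.
####.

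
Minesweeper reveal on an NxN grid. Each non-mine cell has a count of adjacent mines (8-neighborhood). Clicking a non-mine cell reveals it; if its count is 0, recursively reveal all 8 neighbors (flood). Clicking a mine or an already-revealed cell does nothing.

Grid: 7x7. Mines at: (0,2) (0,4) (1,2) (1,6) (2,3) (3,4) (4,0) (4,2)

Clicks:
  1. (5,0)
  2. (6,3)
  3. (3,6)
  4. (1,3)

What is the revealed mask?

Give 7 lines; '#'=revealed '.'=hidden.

Answer: .......
...#...
.....##
.....##
...####
#######
#######

Derivation:
Click 1 (5,0) count=1: revealed 1 new [(5,0)] -> total=1
Click 2 (6,3) count=0: revealed 21 new [(2,5) (2,6) (3,5) (3,6) (4,3) (4,4) (4,5) (4,6) (5,1) (5,2) (5,3) (5,4) (5,5) (5,6) (6,0) (6,1) (6,2) (6,3) (6,4) (6,5) (6,6)] -> total=22
Click 3 (3,6) count=0: revealed 0 new [(none)] -> total=22
Click 4 (1,3) count=4: revealed 1 new [(1,3)] -> total=23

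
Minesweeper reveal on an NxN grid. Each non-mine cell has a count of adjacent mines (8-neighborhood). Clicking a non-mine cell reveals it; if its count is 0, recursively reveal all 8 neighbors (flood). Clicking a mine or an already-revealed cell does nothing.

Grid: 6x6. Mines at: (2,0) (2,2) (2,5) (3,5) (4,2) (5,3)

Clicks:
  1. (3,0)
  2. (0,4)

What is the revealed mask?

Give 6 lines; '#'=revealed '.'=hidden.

Click 1 (3,0) count=1: revealed 1 new [(3,0)] -> total=1
Click 2 (0,4) count=0: revealed 12 new [(0,0) (0,1) (0,2) (0,3) (0,4) (0,5) (1,0) (1,1) (1,2) (1,3) (1,4) (1,5)] -> total=13

Answer: ######
######
......
#.....
......
......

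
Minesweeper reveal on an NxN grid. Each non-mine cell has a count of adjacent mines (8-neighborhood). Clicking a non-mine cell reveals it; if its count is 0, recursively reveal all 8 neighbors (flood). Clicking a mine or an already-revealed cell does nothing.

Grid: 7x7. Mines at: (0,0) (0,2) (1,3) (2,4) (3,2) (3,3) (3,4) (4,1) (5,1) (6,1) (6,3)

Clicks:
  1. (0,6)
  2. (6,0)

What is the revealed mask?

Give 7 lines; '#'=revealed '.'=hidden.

Click 1 (0,6) count=0: revealed 19 new [(0,4) (0,5) (0,6) (1,4) (1,5) (1,6) (2,5) (2,6) (3,5) (3,6) (4,4) (4,5) (4,6) (5,4) (5,5) (5,6) (6,4) (6,5) (6,6)] -> total=19
Click 2 (6,0) count=2: revealed 1 new [(6,0)] -> total=20

Answer: ....###
....###
.....##
.....##
....###
....###
#...###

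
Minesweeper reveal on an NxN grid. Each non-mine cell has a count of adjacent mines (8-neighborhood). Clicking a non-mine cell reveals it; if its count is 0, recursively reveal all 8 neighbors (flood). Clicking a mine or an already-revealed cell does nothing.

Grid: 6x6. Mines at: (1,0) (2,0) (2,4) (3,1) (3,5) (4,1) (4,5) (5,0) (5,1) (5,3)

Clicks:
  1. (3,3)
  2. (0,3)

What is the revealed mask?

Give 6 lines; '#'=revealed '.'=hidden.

Answer: .#####
.#####
.###..
...#..
......
......

Derivation:
Click 1 (3,3) count=1: revealed 1 new [(3,3)] -> total=1
Click 2 (0,3) count=0: revealed 13 new [(0,1) (0,2) (0,3) (0,4) (0,5) (1,1) (1,2) (1,3) (1,4) (1,5) (2,1) (2,2) (2,3)] -> total=14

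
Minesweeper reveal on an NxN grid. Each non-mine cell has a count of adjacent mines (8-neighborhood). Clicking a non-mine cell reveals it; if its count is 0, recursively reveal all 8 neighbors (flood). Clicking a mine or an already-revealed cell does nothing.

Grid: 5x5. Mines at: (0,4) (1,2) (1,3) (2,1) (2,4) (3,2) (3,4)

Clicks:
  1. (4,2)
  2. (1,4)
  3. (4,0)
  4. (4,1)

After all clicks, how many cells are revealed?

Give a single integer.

Answer: 6

Derivation:
Click 1 (4,2) count=1: revealed 1 new [(4,2)] -> total=1
Click 2 (1,4) count=3: revealed 1 new [(1,4)] -> total=2
Click 3 (4,0) count=0: revealed 4 new [(3,0) (3,1) (4,0) (4,1)] -> total=6
Click 4 (4,1) count=1: revealed 0 new [(none)] -> total=6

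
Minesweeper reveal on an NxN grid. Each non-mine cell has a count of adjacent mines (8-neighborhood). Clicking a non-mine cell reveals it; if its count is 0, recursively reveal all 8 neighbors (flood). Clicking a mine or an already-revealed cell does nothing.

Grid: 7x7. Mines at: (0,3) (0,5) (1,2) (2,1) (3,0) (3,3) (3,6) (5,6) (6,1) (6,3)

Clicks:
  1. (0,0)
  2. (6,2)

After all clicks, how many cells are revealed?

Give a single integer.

Answer: 5

Derivation:
Click 1 (0,0) count=0: revealed 4 new [(0,0) (0,1) (1,0) (1,1)] -> total=4
Click 2 (6,2) count=2: revealed 1 new [(6,2)] -> total=5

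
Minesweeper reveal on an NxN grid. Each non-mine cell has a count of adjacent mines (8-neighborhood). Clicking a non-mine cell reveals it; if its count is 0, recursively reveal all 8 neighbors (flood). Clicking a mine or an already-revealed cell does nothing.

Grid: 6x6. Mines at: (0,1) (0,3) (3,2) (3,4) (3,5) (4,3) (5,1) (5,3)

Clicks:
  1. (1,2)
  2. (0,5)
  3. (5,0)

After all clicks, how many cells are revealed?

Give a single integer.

Answer: 8

Derivation:
Click 1 (1,2) count=2: revealed 1 new [(1,2)] -> total=1
Click 2 (0,5) count=0: revealed 6 new [(0,4) (0,5) (1,4) (1,5) (2,4) (2,5)] -> total=7
Click 3 (5,0) count=1: revealed 1 new [(5,0)] -> total=8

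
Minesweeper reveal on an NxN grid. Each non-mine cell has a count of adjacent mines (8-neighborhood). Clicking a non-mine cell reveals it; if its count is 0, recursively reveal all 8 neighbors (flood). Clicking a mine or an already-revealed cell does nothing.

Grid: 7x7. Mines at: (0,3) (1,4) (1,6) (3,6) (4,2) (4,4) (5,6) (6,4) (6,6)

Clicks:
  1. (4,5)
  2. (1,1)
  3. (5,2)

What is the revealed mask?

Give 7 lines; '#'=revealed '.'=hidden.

Answer: ###....
####...
####...
####...
##...#.
####...
####...

Derivation:
Click 1 (4,5) count=3: revealed 1 new [(4,5)] -> total=1
Click 2 (1,1) count=0: revealed 25 new [(0,0) (0,1) (0,2) (1,0) (1,1) (1,2) (1,3) (2,0) (2,1) (2,2) (2,3) (3,0) (3,1) (3,2) (3,3) (4,0) (4,1) (5,0) (5,1) (5,2) (5,3) (6,0) (6,1) (6,2) (6,3)] -> total=26
Click 3 (5,2) count=1: revealed 0 new [(none)] -> total=26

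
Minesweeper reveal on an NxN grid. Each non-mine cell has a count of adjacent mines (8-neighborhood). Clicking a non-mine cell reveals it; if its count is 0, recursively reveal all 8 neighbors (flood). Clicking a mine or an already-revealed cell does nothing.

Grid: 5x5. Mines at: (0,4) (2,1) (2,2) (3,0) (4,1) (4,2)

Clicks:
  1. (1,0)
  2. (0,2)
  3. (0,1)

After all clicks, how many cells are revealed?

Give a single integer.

Answer: 8

Derivation:
Click 1 (1,0) count=1: revealed 1 new [(1,0)] -> total=1
Click 2 (0,2) count=0: revealed 7 new [(0,0) (0,1) (0,2) (0,3) (1,1) (1,2) (1,3)] -> total=8
Click 3 (0,1) count=0: revealed 0 new [(none)] -> total=8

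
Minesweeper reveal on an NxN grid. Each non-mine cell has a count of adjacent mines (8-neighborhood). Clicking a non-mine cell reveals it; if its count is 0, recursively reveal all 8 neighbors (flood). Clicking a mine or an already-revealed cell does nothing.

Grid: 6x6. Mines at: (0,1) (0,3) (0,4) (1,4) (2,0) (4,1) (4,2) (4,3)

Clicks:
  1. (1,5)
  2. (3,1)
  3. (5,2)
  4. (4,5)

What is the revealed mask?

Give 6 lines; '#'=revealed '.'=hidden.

Click 1 (1,5) count=2: revealed 1 new [(1,5)] -> total=1
Click 2 (3,1) count=3: revealed 1 new [(3,1)] -> total=2
Click 3 (5,2) count=3: revealed 1 new [(5,2)] -> total=3
Click 4 (4,5) count=0: revealed 8 new [(2,4) (2,5) (3,4) (3,5) (4,4) (4,5) (5,4) (5,5)] -> total=11

Answer: ......
.....#
....##
.#..##
....##
..#.##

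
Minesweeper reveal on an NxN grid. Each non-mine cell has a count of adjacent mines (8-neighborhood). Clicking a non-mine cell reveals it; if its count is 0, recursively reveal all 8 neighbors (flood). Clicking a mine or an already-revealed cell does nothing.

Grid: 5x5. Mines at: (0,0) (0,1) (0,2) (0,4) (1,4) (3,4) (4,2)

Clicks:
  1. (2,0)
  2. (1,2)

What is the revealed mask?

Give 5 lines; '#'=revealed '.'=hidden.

Answer: .....
####.
####.
####.
##...

Derivation:
Click 1 (2,0) count=0: revealed 14 new [(1,0) (1,1) (1,2) (1,3) (2,0) (2,1) (2,2) (2,3) (3,0) (3,1) (3,2) (3,3) (4,0) (4,1)] -> total=14
Click 2 (1,2) count=2: revealed 0 new [(none)] -> total=14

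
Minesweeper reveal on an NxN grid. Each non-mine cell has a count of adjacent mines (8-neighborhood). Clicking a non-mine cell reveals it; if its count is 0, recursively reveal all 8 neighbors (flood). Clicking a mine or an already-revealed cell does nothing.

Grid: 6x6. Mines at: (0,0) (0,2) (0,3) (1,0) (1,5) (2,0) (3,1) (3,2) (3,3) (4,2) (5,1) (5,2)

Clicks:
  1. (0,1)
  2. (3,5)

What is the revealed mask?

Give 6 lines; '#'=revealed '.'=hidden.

Answer: .#....
......
....##
....##
...###
...###

Derivation:
Click 1 (0,1) count=3: revealed 1 new [(0,1)] -> total=1
Click 2 (3,5) count=0: revealed 10 new [(2,4) (2,5) (3,4) (3,5) (4,3) (4,4) (4,5) (5,3) (5,4) (5,5)] -> total=11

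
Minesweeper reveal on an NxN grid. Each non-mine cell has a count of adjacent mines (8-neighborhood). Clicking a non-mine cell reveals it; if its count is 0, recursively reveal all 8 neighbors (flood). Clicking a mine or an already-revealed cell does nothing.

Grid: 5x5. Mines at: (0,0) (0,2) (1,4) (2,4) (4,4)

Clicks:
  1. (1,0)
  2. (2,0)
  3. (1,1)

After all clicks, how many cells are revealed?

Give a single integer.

Click 1 (1,0) count=1: revealed 1 new [(1,0)] -> total=1
Click 2 (2,0) count=0: revealed 15 new [(1,1) (1,2) (1,3) (2,0) (2,1) (2,2) (2,3) (3,0) (3,1) (3,2) (3,3) (4,0) (4,1) (4,2) (4,3)] -> total=16
Click 3 (1,1) count=2: revealed 0 new [(none)] -> total=16

Answer: 16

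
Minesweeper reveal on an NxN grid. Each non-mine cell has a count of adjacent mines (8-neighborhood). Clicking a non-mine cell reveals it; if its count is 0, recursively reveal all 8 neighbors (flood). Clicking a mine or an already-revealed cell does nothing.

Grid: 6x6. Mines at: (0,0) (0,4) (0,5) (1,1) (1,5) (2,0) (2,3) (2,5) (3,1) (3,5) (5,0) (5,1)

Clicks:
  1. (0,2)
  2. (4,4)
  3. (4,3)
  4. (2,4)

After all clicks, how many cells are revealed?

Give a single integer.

Click 1 (0,2) count=1: revealed 1 new [(0,2)] -> total=1
Click 2 (4,4) count=1: revealed 1 new [(4,4)] -> total=2
Click 3 (4,3) count=0: revealed 10 new [(3,2) (3,3) (3,4) (4,2) (4,3) (4,5) (5,2) (5,3) (5,4) (5,5)] -> total=12
Click 4 (2,4) count=4: revealed 1 new [(2,4)] -> total=13

Answer: 13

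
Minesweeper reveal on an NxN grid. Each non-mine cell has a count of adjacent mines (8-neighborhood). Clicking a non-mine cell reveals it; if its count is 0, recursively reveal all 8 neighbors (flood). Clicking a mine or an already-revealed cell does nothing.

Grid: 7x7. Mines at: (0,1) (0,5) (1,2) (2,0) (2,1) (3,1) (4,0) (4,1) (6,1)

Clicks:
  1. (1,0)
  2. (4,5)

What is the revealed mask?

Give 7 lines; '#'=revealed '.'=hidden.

Answer: .......
#..####
..#####
..#####
..#####
..#####
..#####

Derivation:
Click 1 (1,0) count=3: revealed 1 new [(1,0)] -> total=1
Click 2 (4,5) count=0: revealed 29 new [(1,3) (1,4) (1,5) (1,6) (2,2) (2,3) (2,4) (2,5) (2,6) (3,2) (3,3) (3,4) (3,5) (3,6) (4,2) (4,3) (4,4) (4,5) (4,6) (5,2) (5,3) (5,4) (5,5) (5,6) (6,2) (6,3) (6,4) (6,5) (6,6)] -> total=30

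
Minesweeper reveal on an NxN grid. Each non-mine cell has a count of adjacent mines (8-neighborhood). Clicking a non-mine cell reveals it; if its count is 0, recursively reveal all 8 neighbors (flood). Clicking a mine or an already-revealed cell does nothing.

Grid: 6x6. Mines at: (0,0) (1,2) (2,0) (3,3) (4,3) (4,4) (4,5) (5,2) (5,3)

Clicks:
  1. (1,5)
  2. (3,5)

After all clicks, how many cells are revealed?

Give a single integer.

Click 1 (1,5) count=0: revealed 11 new [(0,3) (0,4) (0,5) (1,3) (1,4) (1,5) (2,3) (2,4) (2,5) (3,4) (3,5)] -> total=11
Click 2 (3,5) count=2: revealed 0 new [(none)] -> total=11

Answer: 11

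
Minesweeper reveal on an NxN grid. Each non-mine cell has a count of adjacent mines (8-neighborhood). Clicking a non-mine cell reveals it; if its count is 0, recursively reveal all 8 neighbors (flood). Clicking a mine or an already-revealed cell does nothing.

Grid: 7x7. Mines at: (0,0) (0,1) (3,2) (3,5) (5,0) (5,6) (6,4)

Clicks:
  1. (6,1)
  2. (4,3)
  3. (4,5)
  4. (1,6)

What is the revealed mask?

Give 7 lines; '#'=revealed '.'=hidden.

Answer: ..#####
..#####
..#####
.......
...#.#.
.......
.#.....

Derivation:
Click 1 (6,1) count=1: revealed 1 new [(6,1)] -> total=1
Click 2 (4,3) count=1: revealed 1 new [(4,3)] -> total=2
Click 3 (4,5) count=2: revealed 1 new [(4,5)] -> total=3
Click 4 (1,6) count=0: revealed 15 new [(0,2) (0,3) (0,4) (0,5) (0,6) (1,2) (1,3) (1,4) (1,5) (1,6) (2,2) (2,3) (2,4) (2,5) (2,6)] -> total=18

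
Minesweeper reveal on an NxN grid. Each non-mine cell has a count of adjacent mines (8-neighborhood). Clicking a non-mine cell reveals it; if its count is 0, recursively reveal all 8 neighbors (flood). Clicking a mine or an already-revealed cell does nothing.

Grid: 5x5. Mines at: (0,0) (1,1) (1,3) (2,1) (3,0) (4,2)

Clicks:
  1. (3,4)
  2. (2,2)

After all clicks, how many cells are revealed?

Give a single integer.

Answer: 7

Derivation:
Click 1 (3,4) count=0: revealed 6 new [(2,3) (2,4) (3,3) (3,4) (4,3) (4,4)] -> total=6
Click 2 (2,2) count=3: revealed 1 new [(2,2)] -> total=7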